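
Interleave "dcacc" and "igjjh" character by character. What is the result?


Interleaving "dcacc" and "igjjh":
  Position 0: 'd' from first, 'i' from second => "di"
  Position 1: 'c' from first, 'g' from second => "cg"
  Position 2: 'a' from first, 'j' from second => "aj"
  Position 3: 'c' from first, 'j' from second => "cj"
  Position 4: 'c' from first, 'h' from second => "ch"
Result: dicgajcjch

dicgajcjch


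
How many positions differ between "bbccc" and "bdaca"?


Comparing "bbccc" and "bdaca" position by position:
  Position 0: 'b' vs 'b' => same
  Position 1: 'b' vs 'd' => DIFFER
  Position 2: 'c' vs 'a' => DIFFER
  Position 3: 'c' vs 'c' => same
  Position 4: 'c' vs 'a' => DIFFER
Positions that differ: 3

3


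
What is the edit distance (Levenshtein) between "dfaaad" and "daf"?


Computing edit distance: "dfaaad" -> "daf"
DP table:
           d    a    f
      0    1    2    3
  d   1    0    1    2
  f   2    1    1    1
  a   3    2    1    2
  a   4    3    2    2
  a   5    4    3    3
  d   6    5    4    4
Edit distance = dp[6][3] = 4

4


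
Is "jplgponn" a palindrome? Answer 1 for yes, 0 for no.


Input: jplgponn
Reversed: nnopglpj
  Compare pos 0 ('j') with pos 7 ('n'): MISMATCH
  Compare pos 1 ('p') with pos 6 ('n'): MISMATCH
  Compare pos 2 ('l') with pos 5 ('o'): MISMATCH
  Compare pos 3 ('g') with pos 4 ('p'): MISMATCH
Result: not a palindrome

0


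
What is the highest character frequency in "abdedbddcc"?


Input: abdedbddcc
Character counts:
  'a': 1
  'b': 2
  'c': 2
  'd': 4
  'e': 1
Maximum frequency: 4

4


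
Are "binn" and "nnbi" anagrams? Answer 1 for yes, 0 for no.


Strings: "binn", "nnbi"
Sorted first:  binn
Sorted second: binn
Sorted forms match => anagrams

1


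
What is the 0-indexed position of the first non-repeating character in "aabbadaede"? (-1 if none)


Input: aabbadaede
Character frequencies:
  'a': 4
  'b': 2
  'd': 2
  'e': 2
Scanning left to right for freq == 1:
  Position 0 ('a'): freq=4, skip
  Position 1 ('a'): freq=4, skip
  Position 2 ('b'): freq=2, skip
  Position 3 ('b'): freq=2, skip
  Position 4 ('a'): freq=4, skip
  Position 5 ('d'): freq=2, skip
  Position 6 ('a'): freq=4, skip
  Position 7 ('e'): freq=2, skip
  Position 8 ('d'): freq=2, skip
  Position 9 ('e'): freq=2, skip
  No unique character found => answer = -1

-1


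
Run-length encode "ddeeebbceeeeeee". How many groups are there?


Input: ddeeebbceeeeeee
Scanning for consecutive runs:
  Group 1: 'd' x 2 (positions 0-1)
  Group 2: 'e' x 3 (positions 2-4)
  Group 3: 'b' x 2 (positions 5-6)
  Group 4: 'c' x 1 (positions 7-7)
  Group 5: 'e' x 7 (positions 8-14)
Total groups: 5

5


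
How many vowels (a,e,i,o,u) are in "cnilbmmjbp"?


Input: cnilbmmjbp
Checking each character:
  'c' at position 0: consonant
  'n' at position 1: consonant
  'i' at position 2: vowel (running total: 1)
  'l' at position 3: consonant
  'b' at position 4: consonant
  'm' at position 5: consonant
  'm' at position 6: consonant
  'j' at position 7: consonant
  'b' at position 8: consonant
  'p' at position 9: consonant
Total vowels: 1

1


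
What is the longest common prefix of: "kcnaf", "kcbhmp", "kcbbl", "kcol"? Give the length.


Words: kcnaf, kcbhmp, kcbbl, kcol
  Position 0: all 'k' => match
  Position 1: all 'c' => match
  Position 2: ('n', 'b', 'b', 'o') => mismatch, stop
LCP = "kc" (length 2)

2


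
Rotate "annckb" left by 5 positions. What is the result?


Input: "annckb", rotate left by 5
First 5 characters: "annck"
Remaining characters: "b"
Concatenate remaining + first: "b" + "annck" = "bannck"

bannck


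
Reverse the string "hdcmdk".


Input: hdcmdk
Reading characters right to left:
  Position 5: 'k'
  Position 4: 'd'
  Position 3: 'm'
  Position 2: 'c'
  Position 1: 'd'
  Position 0: 'h'
Reversed: kdmcdh

kdmcdh


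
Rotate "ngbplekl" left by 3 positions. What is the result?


Input: "ngbplekl", rotate left by 3
First 3 characters: "ngb"
Remaining characters: "plekl"
Concatenate remaining + first: "plekl" + "ngb" = "pleklngb"

pleklngb


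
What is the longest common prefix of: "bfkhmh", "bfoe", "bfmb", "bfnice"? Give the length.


Words: bfkhmh, bfoe, bfmb, bfnice
  Position 0: all 'b' => match
  Position 1: all 'f' => match
  Position 2: ('k', 'o', 'm', 'n') => mismatch, stop
LCP = "bf" (length 2)

2


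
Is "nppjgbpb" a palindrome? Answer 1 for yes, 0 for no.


Input: nppjgbpb
Reversed: bpbgjppn
  Compare pos 0 ('n') with pos 7 ('b'): MISMATCH
  Compare pos 1 ('p') with pos 6 ('p'): match
  Compare pos 2 ('p') with pos 5 ('b'): MISMATCH
  Compare pos 3 ('j') with pos 4 ('g'): MISMATCH
Result: not a palindrome

0


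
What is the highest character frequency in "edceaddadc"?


Input: edceaddadc
Character counts:
  'a': 2
  'c': 2
  'd': 4
  'e': 2
Maximum frequency: 4

4


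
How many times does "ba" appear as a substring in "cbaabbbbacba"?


Searching for "ba" in "cbaabbbbacba"
Scanning each position:
  Position 0: "cb" => no
  Position 1: "ba" => MATCH
  Position 2: "aa" => no
  Position 3: "ab" => no
  Position 4: "bb" => no
  Position 5: "bb" => no
  Position 6: "bb" => no
  Position 7: "ba" => MATCH
  Position 8: "ac" => no
  Position 9: "cb" => no
  Position 10: "ba" => MATCH
Total occurrences: 3

3


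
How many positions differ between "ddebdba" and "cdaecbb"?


Comparing "ddebdba" and "cdaecbb" position by position:
  Position 0: 'd' vs 'c' => DIFFER
  Position 1: 'd' vs 'd' => same
  Position 2: 'e' vs 'a' => DIFFER
  Position 3: 'b' vs 'e' => DIFFER
  Position 4: 'd' vs 'c' => DIFFER
  Position 5: 'b' vs 'b' => same
  Position 6: 'a' vs 'b' => DIFFER
Positions that differ: 5

5


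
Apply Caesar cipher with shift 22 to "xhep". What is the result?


Caesar cipher: shift "xhep" by 22
  'x' (pos 23) + 22 = pos 19 = 't'
  'h' (pos 7) + 22 = pos 3 = 'd'
  'e' (pos 4) + 22 = pos 0 = 'a'
  'p' (pos 15) + 22 = pos 11 = 'l'
Result: tdal

tdal


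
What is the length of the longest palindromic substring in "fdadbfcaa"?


Input: "fdadbfcaa"
Checking substrings for palindromes:
  [1:4] "dad" (len 3) => palindrome
  [7:9] "aa" (len 2) => palindrome
Longest palindromic substring: "dad" with length 3

3


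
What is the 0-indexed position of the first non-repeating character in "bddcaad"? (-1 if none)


Input: bddcaad
Character frequencies:
  'a': 2
  'b': 1
  'c': 1
  'd': 3
Scanning left to right for freq == 1:
  Position 0 ('b'): unique! => answer = 0

0


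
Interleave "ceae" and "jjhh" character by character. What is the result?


Interleaving "ceae" and "jjhh":
  Position 0: 'c' from first, 'j' from second => "cj"
  Position 1: 'e' from first, 'j' from second => "ej"
  Position 2: 'a' from first, 'h' from second => "ah"
  Position 3: 'e' from first, 'h' from second => "eh"
Result: cjejaheh

cjejaheh


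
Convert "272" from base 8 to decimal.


Input: "272" in base 8
Positional expansion:
  Digit '2' (value 2) x 8^2 = 128
  Digit '7' (value 7) x 8^1 = 56
  Digit '2' (value 2) x 8^0 = 2
Sum = 186

186


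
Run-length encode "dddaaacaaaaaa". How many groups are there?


Input: dddaaacaaaaaa
Scanning for consecutive runs:
  Group 1: 'd' x 3 (positions 0-2)
  Group 2: 'a' x 3 (positions 3-5)
  Group 3: 'c' x 1 (positions 6-6)
  Group 4: 'a' x 6 (positions 7-12)
Total groups: 4

4


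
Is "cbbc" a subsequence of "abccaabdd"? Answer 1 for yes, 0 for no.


Check if "cbbc" is a subsequence of "abccaabdd"
Greedy scan:
  Position 0 ('a'): no match needed
  Position 1 ('b'): no match needed
  Position 2 ('c'): matches sub[0] = 'c'
  Position 3 ('c'): no match needed
  Position 4 ('a'): no match needed
  Position 5 ('a'): no match needed
  Position 6 ('b'): matches sub[1] = 'b'
  Position 7 ('d'): no match needed
  Position 8 ('d'): no match needed
Only matched 2/4 characters => not a subsequence

0


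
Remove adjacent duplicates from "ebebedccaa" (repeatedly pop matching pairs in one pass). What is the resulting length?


Input: ebebedccaa
Stack-based adjacent duplicate removal:
  Read 'e': push. Stack: e
  Read 'b': push. Stack: eb
  Read 'e': push. Stack: ebe
  Read 'b': push. Stack: ebeb
  Read 'e': push. Stack: ebebe
  Read 'd': push. Stack: ebebed
  Read 'c': push. Stack: ebebedc
  Read 'c': matches stack top 'c' => pop. Stack: ebebed
  Read 'a': push. Stack: ebebeda
  Read 'a': matches stack top 'a' => pop. Stack: ebebed
Final stack: "ebebed" (length 6)

6


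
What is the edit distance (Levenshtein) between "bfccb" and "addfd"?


Computing edit distance: "bfccb" -> "addfd"
DP table:
           a    d    d    f    d
      0    1    2    3    4    5
  b   1    1    2    3    4    5
  f   2    2    2    3    3    4
  c   3    3    3    3    4    4
  c   4    4    4    4    4    5
  b   5    5    5    5    5    5
Edit distance = dp[5][5] = 5

5


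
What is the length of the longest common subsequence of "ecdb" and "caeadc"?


LCS of "ecdb" and "caeadc"
DP table:
           c    a    e    a    d    c
      0    0    0    0    0    0    0
  e   0    0    0    1    1    1    1
  c   0    1    1    1    1    1    2
  d   0    1    1    1    1    2    2
  b   0    1    1    1    1    2    2
LCS length = dp[4][6] = 2

2


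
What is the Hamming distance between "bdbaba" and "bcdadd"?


Comparing "bdbaba" and "bcdadd" position by position:
  Position 0: 'b' vs 'b' => same
  Position 1: 'd' vs 'c' => differ
  Position 2: 'b' vs 'd' => differ
  Position 3: 'a' vs 'a' => same
  Position 4: 'b' vs 'd' => differ
  Position 5: 'a' vs 'd' => differ
Total differences (Hamming distance): 4

4


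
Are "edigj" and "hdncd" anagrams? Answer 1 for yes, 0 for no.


Strings: "edigj", "hdncd"
Sorted first:  degij
Sorted second: cddhn
Differ at position 0: 'd' vs 'c' => not anagrams

0


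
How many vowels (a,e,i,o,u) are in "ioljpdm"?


Input: ioljpdm
Checking each character:
  'i' at position 0: vowel (running total: 1)
  'o' at position 1: vowel (running total: 2)
  'l' at position 2: consonant
  'j' at position 3: consonant
  'p' at position 4: consonant
  'd' at position 5: consonant
  'm' at position 6: consonant
Total vowels: 2

2


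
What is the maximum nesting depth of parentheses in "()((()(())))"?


Input: "()((()(())))"
Tracking depth:
  Position 0 '(': depth becomes 1
  Position 1 ')': depth becomes 0
  Position 2 '(': depth becomes 1
  Position 3 '(': depth becomes 2
  Position 4 '(': depth becomes 3
  Position 5 ')': depth becomes 2
  Position 6 '(': depth becomes 3
  Position 7 '(': depth becomes 4
  Position 8 ')': depth becomes 3
  Position 9 ')': depth becomes 2
  Position 10 ')': depth becomes 1
  Position 11 ')': depth becomes 0
Maximum depth reached: 4

4


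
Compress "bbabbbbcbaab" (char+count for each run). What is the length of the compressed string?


Input: bbabbbbcbaab
Runs:
  'b' x 2 => "b2"
  'a' x 1 => "a1"
  'b' x 4 => "b4"
  'c' x 1 => "c1"
  'b' x 1 => "b1"
  'a' x 2 => "a2"
  'b' x 1 => "b1"
Compressed: "b2a1b4c1b1a2b1"
Compressed length: 14

14


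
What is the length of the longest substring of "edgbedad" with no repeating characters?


Input: "edgbedad"
Sliding window (track last position of each char):
  Position 0 ('e'): window [0,0] length 1 -- new best
  Position 1 ('d'): window [0,1] length 2 -- new best
  Position 2 ('g'): window [0,2] length 3 -- new best
  Position 3 ('b'): window [0,3] length 4 -- new best
  Position 4 ('e'): repeat (last at 0), move window start to 1
  Position 4 ('e'): window [1,4] length 4
  Position 5 ('d'): repeat (last at 1), move window start to 2
  Position 5 ('d'): window [2,5] length 4
  Position 6 ('a'): window [2,6] length 5 -- new best
  Position 7 ('d'): repeat (last at 5), move window start to 6
  Position 7 ('d'): window [6,7] length 2
Longest substring with no repeats: "gbeda" with length 5

5


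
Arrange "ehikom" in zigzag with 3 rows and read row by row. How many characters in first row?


Zigzag "ehikom" into 3 rows:
Placing characters:
  'e' => row 0
  'h' => row 1
  'i' => row 2
  'k' => row 1
  'o' => row 0
  'm' => row 1
Rows:
  Row 0: "eo"
  Row 1: "hkm"
  Row 2: "i"
First row length: 2

2


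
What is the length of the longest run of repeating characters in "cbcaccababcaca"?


Input: "cbcaccababcaca"
Scanning for longest run:
  Position 1 ('b'): new char, reset run to 1
  Position 2 ('c'): new char, reset run to 1
  Position 3 ('a'): new char, reset run to 1
  Position 4 ('c'): new char, reset run to 1
  Position 5 ('c'): continues run of 'c', length=2
  Position 6 ('a'): new char, reset run to 1
  Position 7 ('b'): new char, reset run to 1
  Position 8 ('a'): new char, reset run to 1
  Position 9 ('b'): new char, reset run to 1
  Position 10 ('c'): new char, reset run to 1
  Position 11 ('a'): new char, reset run to 1
  Position 12 ('c'): new char, reset run to 1
  Position 13 ('a'): new char, reset run to 1
Longest run: 'c' with length 2

2


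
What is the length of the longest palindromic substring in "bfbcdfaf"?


Input: "bfbcdfaf"
Checking substrings for palindromes:
  [0:3] "bfb" (len 3) => palindrome
  [5:8] "faf" (len 3) => palindrome
Longest palindromic substring: "bfb" with length 3

3


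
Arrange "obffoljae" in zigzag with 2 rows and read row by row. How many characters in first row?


Zigzag "obffoljae" into 2 rows:
Placing characters:
  'o' => row 0
  'b' => row 1
  'f' => row 0
  'f' => row 1
  'o' => row 0
  'l' => row 1
  'j' => row 0
  'a' => row 1
  'e' => row 0
Rows:
  Row 0: "ofoje"
  Row 1: "bfla"
First row length: 5

5


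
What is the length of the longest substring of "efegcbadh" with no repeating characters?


Input: "efegcbadh"
Sliding window (track last position of each char):
  Position 0 ('e'): window [0,0] length 1 -- new best
  Position 1 ('f'): window [0,1] length 2 -- new best
  Position 2 ('e'): repeat (last at 0), move window start to 1
  Position 2 ('e'): window [1,2] length 2
  Position 3 ('g'): window [1,3] length 3 -- new best
  Position 4 ('c'): window [1,4] length 4 -- new best
  Position 5 ('b'): window [1,5] length 5 -- new best
  Position 6 ('a'): window [1,6] length 6 -- new best
  Position 7 ('d'): window [1,7] length 7 -- new best
  Position 8 ('h'): window [1,8] length 8 -- new best
Longest substring with no repeats: "fegcbadh" with length 8

8


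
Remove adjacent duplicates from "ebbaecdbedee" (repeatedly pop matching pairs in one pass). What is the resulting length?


Input: ebbaecdbedee
Stack-based adjacent duplicate removal:
  Read 'e': push. Stack: e
  Read 'b': push. Stack: eb
  Read 'b': matches stack top 'b' => pop. Stack: e
  Read 'a': push. Stack: ea
  Read 'e': push. Stack: eae
  Read 'c': push. Stack: eaec
  Read 'd': push. Stack: eaecd
  Read 'b': push. Stack: eaecdb
  Read 'e': push. Stack: eaecdbe
  Read 'd': push. Stack: eaecdbed
  Read 'e': push. Stack: eaecdbede
  Read 'e': matches stack top 'e' => pop. Stack: eaecdbed
Final stack: "eaecdbed" (length 8)

8


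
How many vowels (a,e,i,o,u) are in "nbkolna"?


Input: nbkolna
Checking each character:
  'n' at position 0: consonant
  'b' at position 1: consonant
  'k' at position 2: consonant
  'o' at position 3: vowel (running total: 1)
  'l' at position 4: consonant
  'n' at position 5: consonant
  'a' at position 6: vowel (running total: 2)
Total vowels: 2

2


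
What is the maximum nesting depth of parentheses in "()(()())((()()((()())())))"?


Input: "()(()())((()()((()())())))"
Tracking depth:
  Position 0 '(': depth becomes 1
  Position 1 ')': depth becomes 0
  Position 2 '(': depth becomes 1
  Position 3 '(': depth becomes 2
  Position 4 ')': depth becomes 1
  Position 5 '(': depth becomes 2
  Position 6 ')': depth becomes 1
  Position 7 ')': depth becomes 0
  Position 8 '(': depth becomes 1
  Position 9 '(': depth becomes 2
  Position 10 '(': depth becomes 3
  Position 11 ')': depth becomes 2
  Position 12 '(': depth becomes 3
  Position 13 ')': depth becomes 2
  Position 14 '(': depth becomes 3
  Position 15 '(': depth becomes 4
  Position 16 '(': depth becomes 5
  Position 17 ')': depth becomes 4
  Position 18 '(': depth becomes 5
  Position 19 ')': depth becomes 4
  Position 20 ')': depth becomes 3
  Position 21 '(': depth becomes 4
  Position 22 ')': depth becomes 3
  Position 23 ')': depth becomes 2
  Position 24 ')': depth becomes 1
  Position 25 ')': depth becomes 0
Maximum depth reached: 5

5


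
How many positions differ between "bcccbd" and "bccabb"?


Comparing "bcccbd" and "bccabb" position by position:
  Position 0: 'b' vs 'b' => same
  Position 1: 'c' vs 'c' => same
  Position 2: 'c' vs 'c' => same
  Position 3: 'c' vs 'a' => DIFFER
  Position 4: 'b' vs 'b' => same
  Position 5: 'd' vs 'b' => DIFFER
Positions that differ: 2

2


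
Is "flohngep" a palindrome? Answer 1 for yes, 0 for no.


Input: flohngep
Reversed: pegnholf
  Compare pos 0 ('f') with pos 7 ('p'): MISMATCH
  Compare pos 1 ('l') with pos 6 ('e'): MISMATCH
  Compare pos 2 ('o') with pos 5 ('g'): MISMATCH
  Compare pos 3 ('h') with pos 4 ('n'): MISMATCH
Result: not a palindrome

0


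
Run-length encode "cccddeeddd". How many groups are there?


Input: cccddeeddd
Scanning for consecutive runs:
  Group 1: 'c' x 3 (positions 0-2)
  Group 2: 'd' x 2 (positions 3-4)
  Group 3: 'e' x 2 (positions 5-6)
  Group 4: 'd' x 3 (positions 7-9)
Total groups: 4

4


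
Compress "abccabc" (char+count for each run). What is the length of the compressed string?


Input: abccabc
Runs:
  'a' x 1 => "a1"
  'b' x 1 => "b1"
  'c' x 2 => "c2"
  'a' x 1 => "a1"
  'b' x 1 => "b1"
  'c' x 1 => "c1"
Compressed: "a1b1c2a1b1c1"
Compressed length: 12

12


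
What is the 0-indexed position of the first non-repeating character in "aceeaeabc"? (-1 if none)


Input: aceeaeabc
Character frequencies:
  'a': 3
  'b': 1
  'c': 2
  'e': 3
Scanning left to right for freq == 1:
  Position 0 ('a'): freq=3, skip
  Position 1 ('c'): freq=2, skip
  Position 2 ('e'): freq=3, skip
  Position 3 ('e'): freq=3, skip
  Position 4 ('a'): freq=3, skip
  Position 5 ('e'): freq=3, skip
  Position 6 ('a'): freq=3, skip
  Position 7 ('b'): unique! => answer = 7

7


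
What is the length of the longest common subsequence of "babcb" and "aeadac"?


LCS of "babcb" and "aeadac"
DP table:
           a    e    a    d    a    c
      0    0    0    0    0    0    0
  b   0    0    0    0    0    0    0
  a   0    1    1    1    1    1    1
  b   0    1    1    1    1    1    1
  c   0    1    1    1    1    1    2
  b   0    1    1    1    1    1    2
LCS length = dp[5][6] = 2

2


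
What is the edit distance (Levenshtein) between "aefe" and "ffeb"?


Computing edit distance: "aefe" -> "ffeb"
DP table:
           f    f    e    b
      0    1    2    3    4
  a   1    1    2    3    4
  e   2    2    2    2    3
  f   3    2    2    3    3
  e   4    3    3    2    3
Edit distance = dp[4][4] = 3

3


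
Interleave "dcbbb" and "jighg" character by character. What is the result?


Interleaving "dcbbb" and "jighg":
  Position 0: 'd' from first, 'j' from second => "dj"
  Position 1: 'c' from first, 'i' from second => "ci"
  Position 2: 'b' from first, 'g' from second => "bg"
  Position 3: 'b' from first, 'h' from second => "bh"
  Position 4: 'b' from first, 'g' from second => "bg"
Result: djcibgbhbg

djcibgbhbg


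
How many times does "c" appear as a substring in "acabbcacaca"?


Searching for "c" in "acabbcacaca"
Scanning each position:
  Position 0: "a" => no
  Position 1: "c" => MATCH
  Position 2: "a" => no
  Position 3: "b" => no
  Position 4: "b" => no
  Position 5: "c" => MATCH
  Position 6: "a" => no
  Position 7: "c" => MATCH
  Position 8: "a" => no
  Position 9: "c" => MATCH
  Position 10: "a" => no
Total occurrences: 4

4


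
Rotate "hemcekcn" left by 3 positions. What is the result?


Input: "hemcekcn", rotate left by 3
First 3 characters: "hem"
Remaining characters: "cekcn"
Concatenate remaining + first: "cekcn" + "hem" = "cekcnhem"

cekcnhem


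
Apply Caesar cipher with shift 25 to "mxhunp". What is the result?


Caesar cipher: shift "mxhunp" by 25
  'm' (pos 12) + 25 = pos 11 = 'l'
  'x' (pos 23) + 25 = pos 22 = 'w'
  'h' (pos 7) + 25 = pos 6 = 'g'
  'u' (pos 20) + 25 = pos 19 = 't'
  'n' (pos 13) + 25 = pos 12 = 'm'
  'p' (pos 15) + 25 = pos 14 = 'o'
Result: lwgtmo

lwgtmo


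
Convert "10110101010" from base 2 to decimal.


Input: "10110101010" in base 2
Positional expansion:
  Digit '1' (value 1) x 2^10 = 1024
  Digit '0' (value 0) x 2^9 = 0
  Digit '1' (value 1) x 2^8 = 256
  Digit '1' (value 1) x 2^7 = 128
  Digit '0' (value 0) x 2^6 = 0
  Digit '1' (value 1) x 2^5 = 32
  Digit '0' (value 0) x 2^4 = 0
  Digit '1' (value 1) x 2^3 = 8
  Digit '0' (value 0) x 2^2 = 0
  Digit '1' (value 1) x 2^1 = 2
  Digit '0' (value 0) x 2^0 = 0
Sum = 1450

1450


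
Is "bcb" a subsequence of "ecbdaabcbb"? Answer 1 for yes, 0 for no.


Check if "bcb" is a subsequence of "ecbdaabcbb"
Greedy scan:
  Position 0 ('e'): no match needed
  Position 1 ('c'): no match needed
  Position 2 ('b'): matches sub[0] = 'b'
  Position 3 ('d'): no match needed
  Position 4 ('a'): no match needed
  Position 5 ('a'): no match needed
  Position 6 ('b'): no match needed
  Position 7 ('c'): matches sub[1] = 'c'
  Position 8 ('b'): matches sub[2] = 'b'
  Position 9 ('b'): no match needed
All 3 characters matched => is a subsequence

1


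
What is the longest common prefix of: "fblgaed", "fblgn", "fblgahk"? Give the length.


Words: fblgaed, fblgn, fblgahk
  Position 0: all 'f' => match
  Position 1: all 'b' => match
  Position 2: all 'l' => match
  Position 3: all 'g' => match
  Position 4: ('a', 'n', 'a') => mismatch, stop
LCP = "fblg" (length 4)

4


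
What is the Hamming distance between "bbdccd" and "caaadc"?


Comparing "bbdccd" and "caaadc" position by position:
  Position 0: 'b' vs 'c' => differ
  Position 1: 'b' vs 'a' => differ
  Position 2: 'd' vs 'a' => differ
  Position 3: 'c' vs 'a' => differ
  Position 4: 'c' vs 'd' => differ
  Position 5: 'd' vs 'c' => differ
Total differences (Hamming distance): 6

6


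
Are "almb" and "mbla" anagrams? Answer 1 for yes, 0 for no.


Strings: "almb", "mbla"
Sorted first:  ablm
Sorted second: ablm
Sorted forms match => anagrams

1


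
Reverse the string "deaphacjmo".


Input: deaphacjmo
Reading characters right to left:
  Position 9: 'o'
  Position 8: 'm'
  Position 7: 'j'
  Position 6: 'c'
  Position 5: 'a'
  Position 4: 'h'
  Position 3: 'p'
  Position 2: 'a'
  Position 1: 'e'
  Position 0: 'd'
Reversed: omjcahpaed

omjcahpaed


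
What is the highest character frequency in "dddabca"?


Input: dddabca
Character counts:
  'a': 2
  'b': 1
  'c': 1
  'd': 3
Maximum frequency: 3

3


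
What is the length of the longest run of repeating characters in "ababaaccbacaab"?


Input: "ababaaccbacaab"
Scanning for longest run:
  Position 1 ('b'): new char, reset run to 1
  Position 2 ('a'): new char, reset run to 1
  Position 3 ('b'): new char, reset run to 1
  Position 4 ('a'): new char, reset run to 1
  Position 5 ('a'): continues run of 'a', length=2
  Position 6 ('c'): new char, reset run to 1
  Position 7 ('c'): continues run of 'c', length=2
  Position 8 ('b'): new char, reset run to 1
  Position 9 ('a'): new char, reset run to 1
  Position 10 ('c'): new char, reset run to 1
  Position 11 ('a'): new char, reset run to 1
  Position 12 ('a'): continues run of 'a', length=2
  Position 13 ('b'): new char, reset run to 1
Longest run: 'a' with length 2

2


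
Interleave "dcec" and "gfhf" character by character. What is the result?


Interleaving "dcec" and "gfhf":
  Position 0: 'd' from first, 'g' from second => "dg"
  Position 1: 'c' from first, 'f' from second => "cf"
  Position 2: 'e' from first, 'h' from second => "eh"
  Position 3: 'c' from first, 'f' from second => "cf"
Result: dgcfehcf

dgcfehcf


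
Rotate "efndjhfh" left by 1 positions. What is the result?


Input: "efndjhfh", rotate left by 1
First 1 characters: "e"
Remaining characters: "fndjhfh"
Concatenate remaining + first: "fndjhfh" + "e" = "fndjhfhe"

fndjhfhe


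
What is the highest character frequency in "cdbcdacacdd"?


Input: cdbcdacacdd
Character counts:
  'a': 2
  'b': 1
  'c': 4
  'd': 4
Maximum frequency: 4

4


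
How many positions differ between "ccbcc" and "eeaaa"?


Comparing "ccbcc" and "eeaaa" position by position:
  Position 0: 'c' vs 'e' => DIFFER
  Position 1: 'c' vs 'e' => DIFFER
  Position 2: 'b' vs 'a' => DIFFER
  Position 3: 'c' vs 'a' => DIFFER
  Position 4: 'c' vs 'a' => DIFFER
Positions that differ: 5

5


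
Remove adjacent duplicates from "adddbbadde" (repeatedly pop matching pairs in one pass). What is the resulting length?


Input: adddbbadde
Stack-based adjacent duplicate removal:
  Read 'a': push. Stack: a
  Read 'd': push. Stack: ad
  Read 'd': matches stack top 'd' => pop. Stack: a
  Read 'd': push. Stack: ad
  Read 'b': push. Stack: adb
  Read 'b': matches stack top 'b' => pop. Stack: ad
  Read 'a': push. Stack: ada
  Read 'd': push. Stack: adad
  Read 'd': matches stack top 'd' => pop. Stack: ada
  Read 'e': push. Stack: adae
Final stack: "adae" (length 4)

4


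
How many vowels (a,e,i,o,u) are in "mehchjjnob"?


Input: mehchjjnob
Checking each character:
  'm' at position 0: consonant
  'e' at position 1: vowel (running total: 1)
  'h' at position 2: consonant
  'c' at position 3: consonant
  'h' at position 4: consonant
  'j' at position 5: consonant
  'j' at position 6: consonant
  'n' at position 7: consonant
  'o' at position 8: vowel (running total: 2)
  'b' at position 9: consonant
Total vowels: 2

2


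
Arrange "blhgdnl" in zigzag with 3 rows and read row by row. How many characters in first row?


Zigzag "blhgdnl" into 3 rows:
Placing characters:
  'b' => row 0
  'l' => row 1
  'h' => row 2
  'g' => row 1
  'd' => row 0
  'n' => row 1
  'l' => row 2
Rows:
  Row 0: "bd"
  Row 1: "lgn"
  Row 2: "hl"
First row length: 2

2


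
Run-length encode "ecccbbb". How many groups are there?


Input: ecccbbb
Scanning for consecutive runs:
  Group 1: 'e' x 1 (positions 0-0)
  Group 2: 'c' x 3 (positions 1-3)
  Group 3: 'b' x 3 (positions 4-6)
Total groups: 3

3


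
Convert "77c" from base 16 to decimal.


Input: "77c" in base 16
Positional expansion:
  Digit '7' (value 7) x 16^2 = 1792
  Digit '7' (value 7) x 16^1 = 112
  Digit 'c' (value 12) x 16^0 = 12
Sum = 1916

1916


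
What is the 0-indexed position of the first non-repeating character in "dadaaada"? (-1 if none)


Input: dadaaada
Character frequencies:
  'a': 5
  'd': 3
Scanning left to right for freq == 1:
  Position 0 ('d'): freq=3, skip
  Position 1 ('a'): freq=5, skip
  Position 2 ('d'): freq=3, skip
  Position 3 ('a'): freq=5, skip
  Position 4 ('a'): freq=5, skip
  Position 5 ('a'): freq=5, skip
  Position 6 ('d'): freq=3, skip
  Position 7 ('a'): freq=5, skip
  No unique character found => answer = -1

-1


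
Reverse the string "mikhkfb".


Input: mikhkfb
Reading characters right to left:
  Position 6: 'b'
  Position 5: 'f'
  Position 4: 'k'
  Position 3: 'h'
  Position 2: 'k'
  Position 1: 'i'
  Position 0: 'm'
Reversed: bfkhkim

bfkhkim


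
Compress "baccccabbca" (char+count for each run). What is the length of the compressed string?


Input: baccccabbca
Runs:
  'b' x 1 => "b1"
  'a' x 1 => "a1"
  'c' x 4 => "c4"
  'a' x 1 => "a1"
  'b' x 2 => "b2"
  'c' x 1 => "c1"
  'a' x 1 => "a1"
Compressed: "b1a1c4a1b2c1a1"
Compressed length: 14

14


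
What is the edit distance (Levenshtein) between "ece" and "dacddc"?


Computing edit distance: "ece" -> "dacddc"
DP table:
           d    a    c    d    d    c
      0    1    2    3    4    5    6
  e   1    1    2    3    4    5    6
  c   2    2    2    2    3    4    5
  e   3    3    3    3    3    4    5
Edit distance = dp[3][6] = 5

5


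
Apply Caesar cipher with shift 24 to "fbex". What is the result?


Caesar cipher: shift "fbex" by 24
  'f' (pos 5) + 24 = pos 3 = 'd'
  'b' (pos 1) + 24 = pos 25 = 'z'
  'e' (pos 4) + 24 = pos 2 = 'c'
  'x' (pos 23) + 24 = pos 21 = 'v'
Result: dzcv

dzcv


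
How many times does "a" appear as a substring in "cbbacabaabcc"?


Searching for "a" in "cbbacabaabcc"
Scanning each position:
  Position 0: "c" => no
  Position 1: "b" => no
  Position 2: "b" => no
  Position 3: "a" => MATCH
  Position 4: "c" => no
  Position 5: "a" => MATCH
  Position 6: "b" => no
  Position 7: "a" => MATCH
  Position 8: "a" => MATCH
  Position 9: "b" => no
  Position 10: "c" => no
  Position 11: "c" => no
Total occurrences: 4

4


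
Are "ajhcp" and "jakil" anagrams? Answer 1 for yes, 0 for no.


Strings: "ajhcp", "jakil"
Sorted first:  achjp
Sorted second: aijkl
Differ at position 1: 'c' vs 'i' => not anagrams

0


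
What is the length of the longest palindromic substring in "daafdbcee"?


Input: "daafdbcee"
Checking substrings for palindromes:
  [1:3] "aa" (len 2) => palindrome
  [7:9] "ee" (len 2) => palindrome
Longest palindromic substring: "aa" with length 2

2


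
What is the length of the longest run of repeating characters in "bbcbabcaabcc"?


Input: "bbcbabcaabcc"
Scanning for longest run:
  Position 1 ('b'): continues run of 'b', length=2
  Position 2 ('c'): new char, reset run to 1
  Position 3 ('b'): new char, reset run to 1
  Position 4 ('a'): new char, reset run to 1
  Position 5 ('b'): new char, reset run to 1
  Position 6 ('c'): new char, reset run to 1
  Position 7 ('a'): new char, reset run to 1
  Position 8 ('a'): continues run of 'a', length=2
  Position 9 ('b'): new char, reset run to 1
  Position 10 ('c'): new char, reset run to 1
  Position 11 ('c'): continues run of 'c', length=2
Longest run: 'b' with length 2

2


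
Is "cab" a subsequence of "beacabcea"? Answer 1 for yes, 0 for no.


Check if "cab" is a subsequence of "beacabcea"
Greedy scan:
  Position 0 ('b'): no match needed
  Position 1 ('e'): no match needed
  Position 2 ('a'): no match needed
  Position 3 ('c'): matches sub[0] = 'c'
  Position 4 ('a'): matches sub[1] = 'a'
  Position 5 ('b'): matches sub[2] = 'b'
  Position 6 ('c'): no match needed
  Position 7 ('e'): no match needed
  Position 8 ('a'): no match needed
All 3 characters matched => is a subsequence

1


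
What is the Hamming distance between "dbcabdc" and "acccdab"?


Comparing "dbcabdc" and "acccdab" position by position:
  Position 0: 'd' vs 'a' => differ
  Position 1: 'b' vs 'c' => differ
  Position 2: 'c' vs 'c' => same
  Position 3: 'a' vs 'c' => differ
  Position 4: 'b' vs 'd' => differ
  Position 5: 'd' vs 'a' => differ
  Position 6: 'c' vs 'b' => differ
Total differences (Hamming distance): 6

6


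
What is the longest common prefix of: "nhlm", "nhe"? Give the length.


Words: nhlm, nhe
  Position 0: all 'n' => match
  Position 1: all 'h' => match
  Position 2: ('l', 'e') => mismatch, stop
LCP = "nh" (length 2)

2


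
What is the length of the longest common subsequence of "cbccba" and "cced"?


LCS of "cbccba" and "cced"
DP table:
           c    c    e    d
      0    0    0    0    0
  c   0    1    1    1    1
  b   0    1    1    1    1
  c   0    1    2    2    2
  c   0    1    2    2    2
  b   0    1    2    2    2
  a   0    1    2    2    2
LCS length = dp[6][4] = 2

2


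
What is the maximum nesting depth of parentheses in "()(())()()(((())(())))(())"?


Input: "()(())()()(((())(())))(())"
Tracking depth:
  Position 0 '(': depth becomes 1
  Position 1 ')': depth becomes 0
  Position 2 '(': depth becomes 1
  Position 3 '(': depth becomes 2
  Position 4 ')': depth becomes 1
  Position 5 ')': depth becomes 0
  Position 6 '(': depth becomes 1
  Position 7 ')': depth becomes 0
  Position 8 '(': depth becomes 1
  Position 9 ')': depth becomes 0
  Position 10 '(': depth becomes 1
  Position 11 '(': depth becomes 2
  Position 12 '(': depth becomes 3
  Position 13 '(': depth becomes 4
  Position 14 ')': depth becomes 3
  Position 15 ')': depth becomes 2
  Position 16 '(': depth becomes 3
  Position 17 '(': depth becomes 4
  Position 18 ')': depth becomes 3
  Position 19 ')': depth becomes 2
  Position 20 ')': depth becomes 1
  Position 21 ')': depth becomes 0
  Position 22 '(': depth becomes 1
  Position 23 '(': depth becomes 2
  Position 24 ')': depth becomes 1
  Position 25 ')': depth becomes 0
Maximum depth reached: 4

4


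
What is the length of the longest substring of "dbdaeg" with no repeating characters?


Input: "dbdaeg"
Sliding window (track last position of each char):
  Position 0 ('d'): window [0,0] length 1 -- new best
  Position 1 ('b'): window [0,1] length 2 -- new best
  Position 2 ('d'): repeat (last at 0), move window start to 1
  Position 2 ('d'): window [1,2] length 2
  Position 3 ('a'): window [1,3] length 3 -- new best
  Position 4 ('e'): window [1,4] length 4 -- new best
  Position 5 ('g'): window [1,5] length 5 -- new best
Longest substring with no repeats: "bdaeg" with length 5

5


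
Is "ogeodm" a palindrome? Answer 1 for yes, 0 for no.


Input: ogeodm
Reversed: mdoego
  Compare pos 0 ('o') with pos 5 ('m'): MISMATCH
  Compare pos 1 ('g') with pos 4 ('d'): MISMATCH
  Compare pos 2 ('e') with pos 3 ('o'): MISMATCH
Result: not a palindrome

0


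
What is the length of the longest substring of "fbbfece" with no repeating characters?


Input: "fbbfece"
Sliding window (track last position of each char):
  Position 0 ('f'): window [0,0] length 1 -- new best
  Position 1 ('b'): window [0,1] length 2 -- new best
  Position 2 ('b'): repeat (last at 1), move window start to 2
  Position 2 ('b'): window [2,2] length 1
  Position 3 ('f'): window [2,3] length 2
  Position 4 ('e'): window [2,4] length 3 -- new best
  Position 5 ('c'): window [2,5] length 4 -- new best
  Position 6 ('e'): repeat (last at 4), move window start to 5
  Position 6 ('e'): window [5,6] length 2
Longest substring with no repeats: "bfec" with length 4

4


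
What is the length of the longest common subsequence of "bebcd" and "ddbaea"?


LCS of "bebcd" and "ddbaea"
DP table:
           d    d    b    a    e    a
      0    0    0    0    0    0    0
  b   0    0    0    1    1    1    1
  e   0    0    0    1    1    2    2
  b   0    0    0    1    1    2    2
  c   0    0    0    1    1    2    2
  d   0    1    1    1    1    2    2
LCS length = dp[5][6] = 2

2


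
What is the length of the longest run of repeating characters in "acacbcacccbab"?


Input: "acacbcacccbab"
Scanning for longest run:
  Position 1 ('c'): new char, reset run to 1
  Position 2 ('a'): new char, reset run to 1
  Position 3 ('c'): new char, reset run to 1
  Position 4 ('b'): new char, reset run to 1
  Position 5 ('c'): new char, reset run to 1
  Position 6 ('a'): new char, reset run to 1
  Position 7 ('c'): new char, reset run to 1
  Position 8 ('c'): continues run of 'c', length=2
  Position 9 ('c'): continues run of 'c', length=3
  Position 10 ('b'): new char, reset run to 1
  Position 11 ('a'): new char, reset run to 1
  Position 12 ('b'): new char, reset run to 1
Longest run: 'c' with length 3

3


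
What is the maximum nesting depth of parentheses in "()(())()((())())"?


Input: "()(())()((())())"
Tracking depth:
  Position 0 '(': depth becomes 1
  Position 1 ')': depth becomes 0
  Position 2 '(': depth becomes 1
  Position 3 '(': depth becomes 2
  Position 4 ')': depth becomes 1
  Position 5 ')': depth becomes 0
  Position 6 '(': depth becomes 1
  Position 7 ')': depth becomes 0
  Position 8 '(': depth becomes 1
  Position 9 '(': depth becomes 2
  Position 10 '(': depth becomes 3
  Position 11 ')': depth becomes 2
  Position 12 ')': depth becomes 1
  Position 13 '(': depth becomes 2
  Position 14 ')': depth becomes 1
  Position 15 ')': depth becomes 0
Maximum depth reached: 3

3


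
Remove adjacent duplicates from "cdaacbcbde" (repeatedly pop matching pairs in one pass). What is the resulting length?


Input: cdaacbcbde
Stack-based adjacent duplicate removal:
  Read 'c': push. Stack: c
  Read 'd': push. Stack: cd
  Read 'a': push. Stack: cda
  Read 'a': matches stack top 'a' => pop. Stack: cd
  Read 'c': push. Stack: cdc
  Read 'b': push. Stack: cdcb
  Read 'c': push. Stack: cdcbc
  Read 'b': push. Stack: cdcbcb
  Read 'd': push. Stack: cdcbcbd
  Read 'e': push. Stack: cdcbcbde
Final stack: "cdcbcbde" (length 8)

8


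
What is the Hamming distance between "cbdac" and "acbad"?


Comparing "cbdac" and "acbad" position by position:
  Position 0: 'c' vs 'a' => differ
  Position 1: 'b' vs 'c' => differ
  Position 2: 'd' vs 'b' => differ
  Position 3: 'a' vs 'a' => same
  Position 4: 'c' vs 'd' => differ
Total differences (Hamming distance): 4

4


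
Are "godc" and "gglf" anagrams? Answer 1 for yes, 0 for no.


Strings: "godc", "gglf"
Sorted first:  cdgo
Sorted second: fggl
Differ at position 0: 'c' vs 'f' => not anagrams

0


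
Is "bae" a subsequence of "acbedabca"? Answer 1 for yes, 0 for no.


Check if "bae" is a subsequence of "acbedabca"
Greedy scan:
  Position 0 ('a'): no match needed
  Position 1 ('c'): no match needed
  Position 2 ('b'): matches sub[0] = 'b'
  Position 3 ('e'): no match needed
  Position 4 ('d'): no match needed
  Position 5 ('a'): matches sub[1] = 'a'
  Position 6 ('b'): no match needed
  Position 7 ('c'): no match needed
  Position 8 ('a'): no match needed
Only matched 2/3 characters => not a subsequence

0


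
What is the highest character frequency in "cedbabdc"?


Input: cedbabdc
Character counts:
  'a': 1
  'b': 2
  'c': 2
  'd': 2
  'e': 1
Maximum frequency: 2

2


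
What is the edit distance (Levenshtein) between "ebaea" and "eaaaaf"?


Computing edit distance: "ebaea" -> "eaaaaf"
DP table:
           e    a    a    a    a    f
      0    1    2    3    4    5    6
  e   1    0    1    2    3    4    5
  b   2    1    1    2    3    4    5
  a   3    2    1    1    2    3    4
  e   4    3    2    2    2    3    4
  a   5    4    3    2    2    2    3
Edit distance = dp[5][6] = 3

3


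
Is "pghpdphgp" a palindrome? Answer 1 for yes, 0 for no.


Input: pghpdphgp
Reversed: pghpdphgp
  Compare pos 0 ('p') with pos 8 ('p'): match
  Compare pos 1 ('g') with pos 7 ('g'): match
  Compare pos 2 ('h') with pos 6 ('h'): match
  Compare pos 3 ('p') with pos 5 ('p'): match
Result: palindrome

1


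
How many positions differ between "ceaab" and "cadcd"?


Comparing "ceaab" and "cadcd" position by position:
  Position 0: 'c' vs 'c' => same
  Position 1: 'e' vs 'a' => DIFFER
  Position 2: 'a' vs 'd' => DIFFER
  Position 3: 'a' vs 'c' => DIFFER
  Position 4: 'b' vs 'd' => DIFFER
Positions that differ: 4

4


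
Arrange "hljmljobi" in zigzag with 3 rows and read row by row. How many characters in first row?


Zigzag "hljmljobi" into 3 rows:
Placing characters:
  'h' => row 0
  'l' => row 1
  'j' => row 2
  'm' => row 1
  'l' => row 0
  'j' => row 1
  'o' => row 2
  'b' => row 1
  'i' => row 0
Rows:
  Row 0: "hli"
  Row 1: "lmjb"
  Row 2: "jo"
First row length: 3

3


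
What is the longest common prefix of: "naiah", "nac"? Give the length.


Words: naiah, nac
  Position 0: all 'n' => match
  Position 1: all 'a' => match
  Position 2: ('i', 'c') => mismatch, stop
LCP = "na" (length 2)

2


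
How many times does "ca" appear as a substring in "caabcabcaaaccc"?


Searching for "ca" in "caabcabcaaaccc"
Scanning each position:
  Position 0: "ca" => MATCH
  Position 1: "aa" => no
  Position 2: "ab" => no
  Position 3: "bc" => no
  Position 4: "ca" => MATCH
  Position 5: "ab" => no
  Position 6: "bc" => no
  Position 7: "ca" => MATCH
  Position 8: "aa" => no
  Position 9: "aa" => no
  Position 10: "ac" => no
  Position 11: "cc" => no
  Position 12: "cc" => no
Total occurrences: 3

3


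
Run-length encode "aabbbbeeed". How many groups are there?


Input: aabbbbeeed
Scanning for consecutive runs:
  Group 1: 'a' x 2 (positions 0-1)
  Group 2: 'b' x 4 (positions 2-5)
  Group 3: 'e' x 3 (positions 6-8)
  Group 4: 'd' x 1 (positions 9-9)
Total groups: 4

4


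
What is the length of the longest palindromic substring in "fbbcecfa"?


Input: "fbbcecfa"
Checking substrings for palindromes:
  [3:6] "cec" (len 3) => palindrome
  [1:3] "bb" (len 2) => palindrome
Longest palindromic substring: "cec" with length 3

3
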